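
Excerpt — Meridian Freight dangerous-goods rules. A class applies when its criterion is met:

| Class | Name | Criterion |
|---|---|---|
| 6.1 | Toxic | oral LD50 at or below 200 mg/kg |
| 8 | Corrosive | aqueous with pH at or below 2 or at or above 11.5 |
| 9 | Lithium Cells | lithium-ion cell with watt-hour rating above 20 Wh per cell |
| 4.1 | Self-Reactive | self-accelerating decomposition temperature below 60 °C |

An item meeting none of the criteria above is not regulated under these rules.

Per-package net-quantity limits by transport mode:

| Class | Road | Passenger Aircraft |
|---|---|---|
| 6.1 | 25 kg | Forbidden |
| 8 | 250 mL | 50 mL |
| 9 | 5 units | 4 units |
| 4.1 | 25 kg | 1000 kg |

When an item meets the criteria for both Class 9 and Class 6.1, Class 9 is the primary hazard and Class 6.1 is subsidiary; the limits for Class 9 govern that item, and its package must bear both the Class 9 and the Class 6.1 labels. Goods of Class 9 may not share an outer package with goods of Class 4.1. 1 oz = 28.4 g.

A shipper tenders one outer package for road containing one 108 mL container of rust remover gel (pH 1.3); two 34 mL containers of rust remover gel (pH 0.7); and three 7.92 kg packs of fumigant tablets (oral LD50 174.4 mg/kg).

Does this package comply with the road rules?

Yes

Rust remover gel: pH 1.3 ≤ 2 → Class 8 (Corrosive).
Rust remover gel: pH 0.7 ≤ 2 → Class 8 (Corrosive).
Oral LD50 174.4 mg/kg meets the Class 6.1 criterion (Toxic), so the fumigant tablets are Class 6.1.
Class 8 net quantity: 108 mL + (two 34 mL containers = 68 mL) = 176 mL.
176 mL is within the road limit of 250 mL for Class 8.
Class 6.1 quantity: three 7.92 kg packs = 23.76 kg.
23.76 kg ≤ 25 kg (road limit, Class 6.1) — within limit.
The segregation rule (Class 9 with Class 4.1) does not apply to Class 8 with Class 6.1.
Every hazard class is within its road limit and no segregation rule is violated.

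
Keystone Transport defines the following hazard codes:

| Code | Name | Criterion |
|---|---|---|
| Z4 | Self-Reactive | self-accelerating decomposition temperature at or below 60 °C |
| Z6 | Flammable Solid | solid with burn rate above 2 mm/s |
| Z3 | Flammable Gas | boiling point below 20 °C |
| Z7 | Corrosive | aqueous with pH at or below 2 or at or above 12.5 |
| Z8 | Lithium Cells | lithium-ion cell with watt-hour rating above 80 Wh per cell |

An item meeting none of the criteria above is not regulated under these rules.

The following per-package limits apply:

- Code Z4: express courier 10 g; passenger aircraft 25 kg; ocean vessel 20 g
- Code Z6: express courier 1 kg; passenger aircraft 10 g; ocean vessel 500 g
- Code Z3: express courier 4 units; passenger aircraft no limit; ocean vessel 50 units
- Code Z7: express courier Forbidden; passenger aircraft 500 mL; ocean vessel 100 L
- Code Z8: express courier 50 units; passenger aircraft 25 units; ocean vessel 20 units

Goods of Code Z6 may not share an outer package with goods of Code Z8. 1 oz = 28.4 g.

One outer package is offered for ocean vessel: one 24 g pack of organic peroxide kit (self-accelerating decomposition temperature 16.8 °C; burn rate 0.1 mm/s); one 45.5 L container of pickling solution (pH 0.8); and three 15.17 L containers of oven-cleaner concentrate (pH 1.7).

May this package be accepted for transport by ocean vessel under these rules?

No

With self-accelerating decomposition temperature 16.8 °C (≤ 60 °C), the organic peroxide kit falls in Code Z4.
With pH 0.8 (≤ 2), the pickling solution falls in Code Z7.
Oven-cleaner concentrate: pH 1.7 ≤ 2 → Code Z7 (Corrosive).
Code Z4 quantity: 24 g.
24 g > 20 g (ocean vessel limit, Code Z4) — over the limit.
Code Z7 net quantity: 45.5 L + (three 15.17 L containers = 45.51 L) = 91.01 L.
91.01 L ≤ 100 L (ocean vessel limit, Code Z7) — within limit.
The segregation rule (Code Z6 with Code Z8) does not apply to Code Z4 with Code Z7.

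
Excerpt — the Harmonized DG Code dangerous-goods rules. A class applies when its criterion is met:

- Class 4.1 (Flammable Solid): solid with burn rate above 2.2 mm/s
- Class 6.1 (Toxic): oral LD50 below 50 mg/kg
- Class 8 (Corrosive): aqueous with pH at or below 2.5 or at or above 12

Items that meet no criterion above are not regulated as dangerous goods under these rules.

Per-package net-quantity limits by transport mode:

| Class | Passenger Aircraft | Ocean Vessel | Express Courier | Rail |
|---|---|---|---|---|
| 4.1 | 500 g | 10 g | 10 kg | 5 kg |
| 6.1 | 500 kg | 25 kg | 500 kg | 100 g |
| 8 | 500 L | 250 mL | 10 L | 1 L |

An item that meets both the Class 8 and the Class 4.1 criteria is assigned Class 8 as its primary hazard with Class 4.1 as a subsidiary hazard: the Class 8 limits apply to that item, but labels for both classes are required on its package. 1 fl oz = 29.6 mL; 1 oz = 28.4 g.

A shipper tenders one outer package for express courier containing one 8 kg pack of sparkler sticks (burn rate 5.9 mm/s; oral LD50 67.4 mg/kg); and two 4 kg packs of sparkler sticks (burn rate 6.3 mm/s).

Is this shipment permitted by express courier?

No

Sparkler sticks: burn rate 5.9 mm/s > 2.2 mm/s → Class 4.1 (Flammable Solid).
Sparkler sticks: burn rate 6.3 mm/s > 2.2 mm/s → Class 4.1 (Flammable Solid).
Total Class 4.1: 8 kg + (two 4 kg packs = 8 kg) = 16 kg.
That exceeds the Class 4.1 express courier limit of 10 kg.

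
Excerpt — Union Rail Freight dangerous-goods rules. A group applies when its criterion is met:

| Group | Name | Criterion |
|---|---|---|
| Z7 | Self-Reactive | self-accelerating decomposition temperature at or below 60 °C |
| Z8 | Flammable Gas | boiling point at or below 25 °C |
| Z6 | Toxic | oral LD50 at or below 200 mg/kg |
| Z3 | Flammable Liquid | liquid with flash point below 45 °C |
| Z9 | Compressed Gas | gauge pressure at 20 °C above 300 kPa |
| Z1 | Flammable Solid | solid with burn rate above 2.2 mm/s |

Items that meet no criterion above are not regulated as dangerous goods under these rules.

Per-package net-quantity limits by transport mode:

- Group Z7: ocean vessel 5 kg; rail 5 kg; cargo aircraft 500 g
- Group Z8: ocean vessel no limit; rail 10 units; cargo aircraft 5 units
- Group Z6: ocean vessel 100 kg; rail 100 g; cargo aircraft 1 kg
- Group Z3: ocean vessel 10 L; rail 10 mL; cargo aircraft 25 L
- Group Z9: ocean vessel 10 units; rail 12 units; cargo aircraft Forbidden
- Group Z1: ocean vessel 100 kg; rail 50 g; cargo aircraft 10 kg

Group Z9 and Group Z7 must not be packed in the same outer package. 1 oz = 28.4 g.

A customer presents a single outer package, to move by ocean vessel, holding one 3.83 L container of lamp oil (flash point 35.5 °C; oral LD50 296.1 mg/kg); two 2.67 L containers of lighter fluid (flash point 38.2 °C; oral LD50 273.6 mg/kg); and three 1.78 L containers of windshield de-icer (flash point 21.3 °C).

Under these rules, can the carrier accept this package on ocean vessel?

The lamp oil has flash point 35.5 °C, which is < 45 °C, so it is Group Z3 (Flammable Liquid).
Lighter fluid: flash point 38.2 °C < 45 °C → Group Z3 (Flammable Liquid).
Flash point 21.3 °C meets the Group Z3 criterion (Flammable Liquid), so the windshield de-icer is Group Z3.
Total Group Z3: 3.83 L + (two 2.67 L containers = 5.34 L) + (three 1.78 L containers = 5.34 L) = 14.51 L.
14.51 L > 10 L (ocean vessel limit, Group Z3) — over the limit.

No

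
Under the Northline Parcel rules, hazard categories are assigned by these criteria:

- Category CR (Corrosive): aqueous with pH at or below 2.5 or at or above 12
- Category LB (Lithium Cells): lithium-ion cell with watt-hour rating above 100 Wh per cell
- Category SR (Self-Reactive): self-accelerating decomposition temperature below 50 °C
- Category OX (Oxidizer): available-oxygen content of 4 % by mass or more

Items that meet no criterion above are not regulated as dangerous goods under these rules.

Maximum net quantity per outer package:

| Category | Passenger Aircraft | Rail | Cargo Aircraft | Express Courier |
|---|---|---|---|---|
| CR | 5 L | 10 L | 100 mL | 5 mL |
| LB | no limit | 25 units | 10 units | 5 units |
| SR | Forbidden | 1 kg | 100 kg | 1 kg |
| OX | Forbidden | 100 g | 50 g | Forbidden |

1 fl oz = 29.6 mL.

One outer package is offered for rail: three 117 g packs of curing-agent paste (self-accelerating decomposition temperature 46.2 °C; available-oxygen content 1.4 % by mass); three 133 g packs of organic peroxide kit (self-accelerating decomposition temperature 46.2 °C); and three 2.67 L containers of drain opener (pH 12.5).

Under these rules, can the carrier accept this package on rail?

Yes

The curing-agent paste has self-accelerating decomposition temperature 46.2 °C, which is < 50 °C, so it is Category SR (Self-Reactive).
With self-accelerating decomposition temperature 46.2 °C (< 50 °C), the organic peroxide kit falls in Category SR.
Drain opener: pH 12.5 ≥ 12 → Category CR (Corrosive).
Category SR net quantity: (three 117 g packs = 351 g) + (three 133 g packs = 399 g) = 750 g.
750 g ≤ 1 kg (rail limit, Category SR) — within limit.
Category CR quantity: three 2.67 L containers = 8.01 L.
That is within the Category CR rail limit of 10 L.
Every hazard category is within its rail limit and no segregation rule is violated.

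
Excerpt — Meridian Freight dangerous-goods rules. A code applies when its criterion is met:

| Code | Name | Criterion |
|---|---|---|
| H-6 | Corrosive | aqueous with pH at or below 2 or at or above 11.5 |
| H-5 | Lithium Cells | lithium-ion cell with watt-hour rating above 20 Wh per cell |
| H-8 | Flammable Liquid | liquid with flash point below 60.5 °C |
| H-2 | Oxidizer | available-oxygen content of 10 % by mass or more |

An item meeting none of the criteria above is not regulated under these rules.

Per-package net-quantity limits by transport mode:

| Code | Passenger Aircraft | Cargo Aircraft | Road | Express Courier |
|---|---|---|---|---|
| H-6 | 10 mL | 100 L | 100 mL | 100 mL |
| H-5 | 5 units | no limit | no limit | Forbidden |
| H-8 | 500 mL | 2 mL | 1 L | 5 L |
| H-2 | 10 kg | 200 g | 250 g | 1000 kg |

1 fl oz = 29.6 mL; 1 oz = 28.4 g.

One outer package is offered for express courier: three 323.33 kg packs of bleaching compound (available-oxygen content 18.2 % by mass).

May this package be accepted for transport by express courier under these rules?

Yes

With available-oxygen content 18.2 % by mass (≥ 10 % by mass), the bleaching compound falls in Code H-2.
Code H-2 quantity: three 323.33 kg packs = 969.99 kg.
969.99 kg is within the express courier limit of 1000 kg for Code H-2.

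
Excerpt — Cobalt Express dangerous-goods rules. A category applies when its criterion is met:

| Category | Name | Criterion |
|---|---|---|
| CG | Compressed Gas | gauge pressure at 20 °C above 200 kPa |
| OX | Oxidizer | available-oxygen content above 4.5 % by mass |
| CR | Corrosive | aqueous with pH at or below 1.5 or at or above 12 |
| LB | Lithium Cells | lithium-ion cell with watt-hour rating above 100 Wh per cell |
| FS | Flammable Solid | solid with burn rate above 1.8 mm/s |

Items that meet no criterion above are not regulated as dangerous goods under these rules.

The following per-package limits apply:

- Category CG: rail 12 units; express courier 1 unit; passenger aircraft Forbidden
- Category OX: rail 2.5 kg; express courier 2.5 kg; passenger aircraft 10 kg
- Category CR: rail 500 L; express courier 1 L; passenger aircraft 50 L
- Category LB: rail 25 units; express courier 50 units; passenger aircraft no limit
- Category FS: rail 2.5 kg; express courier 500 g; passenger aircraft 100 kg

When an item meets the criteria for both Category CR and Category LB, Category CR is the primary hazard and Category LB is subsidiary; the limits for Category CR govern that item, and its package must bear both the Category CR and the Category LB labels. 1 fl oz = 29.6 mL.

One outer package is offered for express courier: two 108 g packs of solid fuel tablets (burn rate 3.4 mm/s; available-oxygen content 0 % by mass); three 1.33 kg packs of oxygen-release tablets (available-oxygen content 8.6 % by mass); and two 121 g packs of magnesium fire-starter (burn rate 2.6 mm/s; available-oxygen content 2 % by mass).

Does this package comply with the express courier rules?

No

With burn rate 3.4 mm/s (> 1.8 mm/s), the solid fuel tablets fall in Category FS.
The oxygen-release tablets have available-oxygen content 8.6 % by mass, which is > 4.5 % by mass, so they are Category OX (Oxidizer).
With burn rate 2.6 mm/s (> 1.8 mm/s), the magnesium fire-starter falls in Category FS.
Category OX quantity: three 1.33 kg packs = 3.99 kg.
3.99 kg exceeds the express courier limit of 2.5 kg for Category OX.
Category FS net quantity: (two 108 g packs = 216 g) + (two 121 g packs = 242 g) = 458 g.
458 g is within the express courier limit of 500 g for Category FS.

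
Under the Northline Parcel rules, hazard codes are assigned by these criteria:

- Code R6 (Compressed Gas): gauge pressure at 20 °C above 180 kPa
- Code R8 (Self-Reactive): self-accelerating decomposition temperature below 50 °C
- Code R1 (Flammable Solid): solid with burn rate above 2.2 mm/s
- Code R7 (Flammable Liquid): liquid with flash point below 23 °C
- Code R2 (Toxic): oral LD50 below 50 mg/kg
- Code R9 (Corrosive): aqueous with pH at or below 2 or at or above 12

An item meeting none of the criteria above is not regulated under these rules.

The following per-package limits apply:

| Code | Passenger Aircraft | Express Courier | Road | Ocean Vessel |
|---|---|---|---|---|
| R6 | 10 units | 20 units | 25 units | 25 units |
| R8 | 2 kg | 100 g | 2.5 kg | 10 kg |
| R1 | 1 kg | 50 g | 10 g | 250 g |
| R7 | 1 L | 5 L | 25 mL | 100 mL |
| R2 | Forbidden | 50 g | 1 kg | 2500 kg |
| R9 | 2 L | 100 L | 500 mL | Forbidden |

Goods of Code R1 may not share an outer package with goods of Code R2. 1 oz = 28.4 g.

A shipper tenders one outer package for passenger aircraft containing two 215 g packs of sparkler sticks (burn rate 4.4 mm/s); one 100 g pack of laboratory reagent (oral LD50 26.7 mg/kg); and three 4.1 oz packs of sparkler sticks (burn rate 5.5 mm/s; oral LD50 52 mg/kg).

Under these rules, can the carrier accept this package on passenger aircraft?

No

The sparkler sticks have burn rate 4.4 mm/s, which is > 2.2 mm/s, so they are Code R1 (Flammable Solid).
Laboratory reagent: oral LD50 26.7 mg/kg < 50 mg/kg → Code R2 (Toxic).
Burn rate 5.5 mm/s meets the Code R1 criterion (Flammable Solid), so the sparkler sticks are Code R1.
Code R1 net quantity: (two 215 g packs = 430 g) + (three 4.1 oz packs = 349.32 g) = 779.32 g.
That is within the Code R1 passenger aircraft limit of 1 kg.
Code R2 quantity: 100 g.
By passenger aircraft, Code R2 is Forbidden regardless of quantity.
Code R1 and Code R2 may not share an outer package.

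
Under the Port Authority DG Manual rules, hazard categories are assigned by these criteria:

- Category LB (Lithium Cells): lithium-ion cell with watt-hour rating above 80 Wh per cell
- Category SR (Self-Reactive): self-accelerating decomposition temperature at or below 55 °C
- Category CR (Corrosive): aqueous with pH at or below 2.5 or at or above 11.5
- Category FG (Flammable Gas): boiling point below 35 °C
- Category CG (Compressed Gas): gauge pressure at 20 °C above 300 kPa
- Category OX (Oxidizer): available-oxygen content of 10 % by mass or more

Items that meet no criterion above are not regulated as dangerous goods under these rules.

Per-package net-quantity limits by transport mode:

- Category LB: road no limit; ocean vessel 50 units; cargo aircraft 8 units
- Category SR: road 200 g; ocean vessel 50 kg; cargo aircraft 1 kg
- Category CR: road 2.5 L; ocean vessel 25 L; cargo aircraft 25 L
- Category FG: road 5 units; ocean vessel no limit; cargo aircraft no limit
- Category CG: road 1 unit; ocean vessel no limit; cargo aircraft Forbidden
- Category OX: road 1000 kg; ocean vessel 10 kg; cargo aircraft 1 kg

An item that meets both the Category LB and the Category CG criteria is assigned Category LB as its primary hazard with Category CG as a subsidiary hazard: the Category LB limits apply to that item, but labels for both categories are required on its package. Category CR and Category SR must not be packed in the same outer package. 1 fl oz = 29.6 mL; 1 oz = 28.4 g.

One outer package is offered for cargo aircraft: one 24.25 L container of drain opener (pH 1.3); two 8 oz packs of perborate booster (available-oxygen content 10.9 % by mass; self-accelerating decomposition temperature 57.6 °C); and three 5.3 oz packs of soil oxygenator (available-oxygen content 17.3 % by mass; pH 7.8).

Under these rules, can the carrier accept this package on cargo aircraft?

Yes

pH 1.3 meets the Category CR criterion (Corrosive), so the drain opener is Category CR.
Perborate booster: available-oxygen content 10.9 % by mass ≥ 10 % by mass → Category OX (Oxidizer).
With available-oxygen content 17.3 % by mass (≥ 10 % by mass), the soil oxygenator falls in Category OX.
Category OX net quantity: (two 8 oz packs = 454.4 g) + (three 5.3 oz packs = 451.56 g) = 905.96 g.
That is within the Category OX cargo aircraft limit of 1 kg.
Category CR quantity: 24.25 L.
24.25 L is within the cargo aircraft limit of 25 L for Category CR.
The segregation rule (Category CR with Category SR) does not apply to Category OX with Category CR.
Every hazard category is within its cargo aircraft limit and no segregation rule is violated.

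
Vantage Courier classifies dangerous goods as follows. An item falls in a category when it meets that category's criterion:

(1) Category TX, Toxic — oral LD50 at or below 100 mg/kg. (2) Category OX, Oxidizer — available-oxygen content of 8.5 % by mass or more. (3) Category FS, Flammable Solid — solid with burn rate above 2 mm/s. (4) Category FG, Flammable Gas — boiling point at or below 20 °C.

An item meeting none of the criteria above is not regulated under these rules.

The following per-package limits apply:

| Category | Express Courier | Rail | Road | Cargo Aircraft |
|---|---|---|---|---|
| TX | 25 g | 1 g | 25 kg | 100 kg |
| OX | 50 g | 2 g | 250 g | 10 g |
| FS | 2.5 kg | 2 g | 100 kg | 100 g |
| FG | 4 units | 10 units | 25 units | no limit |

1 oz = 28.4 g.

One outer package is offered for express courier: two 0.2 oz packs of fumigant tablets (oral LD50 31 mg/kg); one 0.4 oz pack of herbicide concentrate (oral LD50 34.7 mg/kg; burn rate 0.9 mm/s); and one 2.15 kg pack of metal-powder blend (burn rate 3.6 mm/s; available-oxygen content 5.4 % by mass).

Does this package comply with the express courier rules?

Yes

With oral LD50 31 mg/kg (≤ 100 mg/kg), the fumigant tablets fall in Category TX.
The herbicide concentrate has oral LD50 34.7 mg/kg, which is ≤ 100 mg/kg, so it is Category TX (Toxic).
Burn rate 3.6 mm/s meets the Category FS criterion (Flammable Solid), so the metal-powder blend is Category FS.
Category TX net quantity: (two 0.2 oz packs = 11.36 g) + (one 0.4 oz pack = 11.36 g) = 22.72 g.
22.72 g ≤ 25 g (express courier limit, Category TX) — within limit.
Category FS quantity: 2.15 kg.
That is within the Category FS express courier limit of 2.5 kg.
Every hazard category is within its express courier limit and no segregation rule is violated.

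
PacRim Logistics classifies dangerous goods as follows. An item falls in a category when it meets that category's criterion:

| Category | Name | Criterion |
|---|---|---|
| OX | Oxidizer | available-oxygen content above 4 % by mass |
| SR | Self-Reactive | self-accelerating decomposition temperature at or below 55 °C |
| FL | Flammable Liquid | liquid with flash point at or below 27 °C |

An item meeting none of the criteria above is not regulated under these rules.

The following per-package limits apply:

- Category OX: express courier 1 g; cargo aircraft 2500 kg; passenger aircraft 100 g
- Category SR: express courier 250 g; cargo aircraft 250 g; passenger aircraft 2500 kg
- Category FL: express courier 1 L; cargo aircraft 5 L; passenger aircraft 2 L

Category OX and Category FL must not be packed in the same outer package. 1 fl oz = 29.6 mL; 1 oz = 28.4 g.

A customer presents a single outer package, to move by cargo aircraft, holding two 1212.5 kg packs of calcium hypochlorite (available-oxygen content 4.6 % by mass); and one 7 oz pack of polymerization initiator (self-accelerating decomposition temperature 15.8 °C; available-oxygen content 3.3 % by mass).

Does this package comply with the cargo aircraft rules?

Yes

The calcium hypochlorite has available-oxygen content 4.6 % by mass, which is > 4 % by mass, so it is Category OX (Oxidizer).
Polymerization initiator: self-accelerating decomposition temperature 15.8 °C ≤ 55 °C → Category SR (Self-Reactive).
Category OX quantity: two 1212.5 kg packs = 2425 kg.
2425 kg is within the cargo aircraft limit of 2500 kg for Category OX.
Category SR quantity: one 7 oz pack = 198.8 g.
198.8 g is within the cargo aircraft limit of 250 g for Category SR.
The segregation rule (Category OX with Category FL) does not apply to Category OX with Category SR.
Every hazard category is within its cargo aircraft limit and no segregation rule is violated.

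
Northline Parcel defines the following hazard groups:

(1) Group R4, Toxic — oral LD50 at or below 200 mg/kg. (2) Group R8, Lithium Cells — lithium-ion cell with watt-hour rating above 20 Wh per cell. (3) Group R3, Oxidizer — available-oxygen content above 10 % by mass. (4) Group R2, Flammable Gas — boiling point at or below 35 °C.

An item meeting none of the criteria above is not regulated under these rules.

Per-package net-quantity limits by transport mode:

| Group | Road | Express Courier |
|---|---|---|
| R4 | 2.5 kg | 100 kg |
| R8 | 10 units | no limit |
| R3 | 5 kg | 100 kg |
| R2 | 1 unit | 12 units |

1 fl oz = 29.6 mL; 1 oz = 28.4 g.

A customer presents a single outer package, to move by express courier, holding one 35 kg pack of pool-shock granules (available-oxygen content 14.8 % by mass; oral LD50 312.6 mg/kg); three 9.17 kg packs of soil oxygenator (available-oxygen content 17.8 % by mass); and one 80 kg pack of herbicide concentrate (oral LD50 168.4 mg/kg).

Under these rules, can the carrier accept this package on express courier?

Available-oxygen content 14.8 % by mass meets the Group R3 criterion (Oxidizer), so the pool-shock granules are Group R3.
Available-oxygen content 17.8 % by mass meets the Group R3 criterion (Oxidizer), so the soil oxygenator is Group R3.
The herbicide concentrate has oral LD50 168.4 mg/kg, which is ≤ 200 mg/kg, so it is Group R4 (Toxic).
Group R3 net quantity: 35 kg + (three 9.17 kg packs = 27.51 kg) = 62.51 kg.
62.51 kg ≤ 100 kg (express courier limit, Group R3) — within limit.
Group R4 quantity: 80 kg.
80 kg is within the express courier limit of 100 kg for Group R4.
Every hazard group is within its express courier limit and no segregation rule is violated.

Yes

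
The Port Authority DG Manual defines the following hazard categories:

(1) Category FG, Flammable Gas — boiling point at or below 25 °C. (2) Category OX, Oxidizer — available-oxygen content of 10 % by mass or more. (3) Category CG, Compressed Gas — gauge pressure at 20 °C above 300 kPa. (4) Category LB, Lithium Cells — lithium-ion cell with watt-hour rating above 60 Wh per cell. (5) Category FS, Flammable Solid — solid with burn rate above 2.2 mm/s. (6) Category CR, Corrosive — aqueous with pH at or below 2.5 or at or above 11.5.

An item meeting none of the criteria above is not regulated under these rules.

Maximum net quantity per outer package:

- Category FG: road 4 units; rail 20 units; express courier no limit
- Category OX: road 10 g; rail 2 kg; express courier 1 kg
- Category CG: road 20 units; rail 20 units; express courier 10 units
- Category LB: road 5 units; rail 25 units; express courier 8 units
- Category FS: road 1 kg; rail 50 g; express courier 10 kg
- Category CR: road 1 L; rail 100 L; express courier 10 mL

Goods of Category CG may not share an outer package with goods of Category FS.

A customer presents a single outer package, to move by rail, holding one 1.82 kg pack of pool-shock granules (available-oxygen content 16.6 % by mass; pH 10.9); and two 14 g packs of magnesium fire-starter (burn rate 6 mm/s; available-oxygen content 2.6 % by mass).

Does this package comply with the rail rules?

The pool-shock granules have available-oxygen content 16.6 % by mass, which is ≥ 10 % by mass, so they are Category OX (Oxidizer).
With burn rate 6 mm/s (> 2.2 mm/s), the magnesium fire-starter falls in Category FS.
Category OX quantity: 1.82 kg.
1.82 kg is within the rail limit of 2 kg for Category OX.
Category FS quantity: two 14 g packs = 28 g.
28 g ≤ 50 g (rail limit, Category FS) — within limit.
The segregation rule (Category CG with Category FS) does not apply to Category OX with Category FS.
Every hazard category is within its rail limit and no segregation rule is violated.

Yes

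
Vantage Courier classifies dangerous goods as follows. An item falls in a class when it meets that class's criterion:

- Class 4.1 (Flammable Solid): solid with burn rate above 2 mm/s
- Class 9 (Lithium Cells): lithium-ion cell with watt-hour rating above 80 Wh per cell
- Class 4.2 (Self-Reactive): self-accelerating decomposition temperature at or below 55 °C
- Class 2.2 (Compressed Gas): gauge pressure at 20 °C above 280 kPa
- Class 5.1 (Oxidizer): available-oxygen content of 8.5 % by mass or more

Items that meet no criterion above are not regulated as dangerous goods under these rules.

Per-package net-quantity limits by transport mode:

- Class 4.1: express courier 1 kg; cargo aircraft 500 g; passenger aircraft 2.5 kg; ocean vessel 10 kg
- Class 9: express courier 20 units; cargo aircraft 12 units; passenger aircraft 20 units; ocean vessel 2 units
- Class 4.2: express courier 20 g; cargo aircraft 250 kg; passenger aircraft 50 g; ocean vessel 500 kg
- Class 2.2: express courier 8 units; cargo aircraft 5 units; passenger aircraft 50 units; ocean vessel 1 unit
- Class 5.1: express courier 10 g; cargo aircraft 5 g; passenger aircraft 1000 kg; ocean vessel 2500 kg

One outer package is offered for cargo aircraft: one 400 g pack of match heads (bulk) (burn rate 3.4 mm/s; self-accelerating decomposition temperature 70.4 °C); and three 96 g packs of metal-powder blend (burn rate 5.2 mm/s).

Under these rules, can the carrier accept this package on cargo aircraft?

No

Burn rate 3.4 mm/s meets the Class 4.1 criterion (Flammable Solid), so the match heads (bulk) are Class 4.1.
Metal-powder blend: burn rate 5.2 mm/s > 2 mm/s → Class 4.1 (Flammable Solid).
Total Class 4.1: 400 g + (three 96 g packs = 288 g) = 688 g.
That exceeds the Class 4.1 cargo aircraft limit of 500 g.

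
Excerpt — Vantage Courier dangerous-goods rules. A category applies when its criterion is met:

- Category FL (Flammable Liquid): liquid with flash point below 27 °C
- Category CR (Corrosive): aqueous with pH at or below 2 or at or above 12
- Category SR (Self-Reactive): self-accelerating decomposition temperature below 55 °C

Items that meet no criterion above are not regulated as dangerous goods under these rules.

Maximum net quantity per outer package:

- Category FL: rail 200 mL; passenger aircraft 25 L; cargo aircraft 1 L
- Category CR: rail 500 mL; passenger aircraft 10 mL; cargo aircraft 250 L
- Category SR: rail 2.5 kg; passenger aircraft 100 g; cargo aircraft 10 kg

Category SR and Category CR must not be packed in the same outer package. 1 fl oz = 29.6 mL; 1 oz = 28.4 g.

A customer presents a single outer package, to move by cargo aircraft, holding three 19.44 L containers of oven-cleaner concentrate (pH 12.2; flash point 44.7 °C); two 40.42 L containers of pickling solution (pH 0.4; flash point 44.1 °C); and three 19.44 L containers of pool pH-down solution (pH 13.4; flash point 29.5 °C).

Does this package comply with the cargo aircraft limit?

pH 12.2 meets the Category CR criterion (Corrosive), so the oven-cleaner concentrate is Category CR.
Pickling solution: pH 0.4 ≤ 2 → Category CR (Corrosive).
Pool pH-down solution: pH 13.4 ≥ 12 → Category CR (Corrosive).
Category CR net quantity: (three 19.44 L containers = 58.32 L) + (two 40.42 L containers = 80.84 L) + (three 19.44 L containers = 58.32 L) = 197.48 L.
That is within the Category CR cargo aircraft limit of 250 L.

Yes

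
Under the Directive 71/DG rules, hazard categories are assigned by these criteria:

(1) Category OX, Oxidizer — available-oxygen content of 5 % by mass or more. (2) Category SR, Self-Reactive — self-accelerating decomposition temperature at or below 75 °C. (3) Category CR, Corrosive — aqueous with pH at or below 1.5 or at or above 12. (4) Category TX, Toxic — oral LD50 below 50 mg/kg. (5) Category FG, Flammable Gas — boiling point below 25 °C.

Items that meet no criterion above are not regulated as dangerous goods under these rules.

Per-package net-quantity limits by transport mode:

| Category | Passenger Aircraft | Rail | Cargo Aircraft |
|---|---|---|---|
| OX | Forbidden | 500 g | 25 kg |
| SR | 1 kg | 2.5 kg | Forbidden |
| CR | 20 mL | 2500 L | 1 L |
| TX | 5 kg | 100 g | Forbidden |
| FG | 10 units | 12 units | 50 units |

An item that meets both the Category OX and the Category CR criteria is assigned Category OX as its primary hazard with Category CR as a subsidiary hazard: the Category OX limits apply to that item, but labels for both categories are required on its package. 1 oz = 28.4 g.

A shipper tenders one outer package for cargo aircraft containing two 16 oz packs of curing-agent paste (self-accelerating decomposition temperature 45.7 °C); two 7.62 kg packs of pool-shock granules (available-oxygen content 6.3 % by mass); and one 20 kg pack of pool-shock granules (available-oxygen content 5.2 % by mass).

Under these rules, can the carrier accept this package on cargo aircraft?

Curing-agent paste: self-accelerating decomposition temperature 45.7 °C ≤ 75 °C → Category SR (Self-Reactive).
Pool-shock granules: available-oxygen content 6.3 % by mass ≥ 5 % by mass → Category OX (Oxidizer).
Pool-shock granules: available-oxygen content 5.2 % by mass ≥ 5 % by mass → Category OX (Oxidizer).
Total Category OX: (two 7.62 kg packs = 15.24 kg) + 20 kg = 35.24 kg.
That exceeds the Category OX cargo aircraft limit of 25 kg.
Category SR quantity: two 16 oz packs = 908.8 g.
By cargo aircraft, Category SR is Forbidden regardless of quantity.

No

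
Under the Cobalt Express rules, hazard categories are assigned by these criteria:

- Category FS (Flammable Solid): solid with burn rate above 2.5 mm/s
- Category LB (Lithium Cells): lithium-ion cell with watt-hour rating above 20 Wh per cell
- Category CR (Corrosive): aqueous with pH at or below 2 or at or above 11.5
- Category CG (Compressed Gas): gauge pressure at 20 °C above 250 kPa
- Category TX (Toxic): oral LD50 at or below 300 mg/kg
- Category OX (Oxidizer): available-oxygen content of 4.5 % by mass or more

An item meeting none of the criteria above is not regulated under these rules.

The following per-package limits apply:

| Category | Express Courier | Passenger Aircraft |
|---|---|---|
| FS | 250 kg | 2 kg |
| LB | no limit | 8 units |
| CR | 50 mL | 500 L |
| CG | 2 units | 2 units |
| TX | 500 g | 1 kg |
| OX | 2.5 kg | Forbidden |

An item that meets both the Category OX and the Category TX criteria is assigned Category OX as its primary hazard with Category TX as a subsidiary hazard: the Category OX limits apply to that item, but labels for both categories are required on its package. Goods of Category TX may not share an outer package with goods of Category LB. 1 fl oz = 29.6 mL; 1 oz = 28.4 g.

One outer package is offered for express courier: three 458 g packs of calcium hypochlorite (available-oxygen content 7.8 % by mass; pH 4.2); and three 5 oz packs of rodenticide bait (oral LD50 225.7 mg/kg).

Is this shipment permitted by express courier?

Yes

Available-oxygen content 7.8 % by mass meets the Category OX criterion (Oxidizer), so the calcium hypochlorite is Category OX.
With oral LD50 225.7 mg/kg (≤ 300 mg/kg), the rodenticide bait falls in Category TX.
Category TX quantity: three 5 oz packs = 426 g.
426 g ≤ 500 g (express courier limit, Category TX) — within limit.
Category OX quantity: three 458 g packs = 1.374 kg.
That is within the Category OX express courier limit of 2.5 kg.
The segregation rule (Category TX with Category LB) does not apply to Category TX with Category OX.
Every hazard category is within its express courier limit and no segregation rule is violated.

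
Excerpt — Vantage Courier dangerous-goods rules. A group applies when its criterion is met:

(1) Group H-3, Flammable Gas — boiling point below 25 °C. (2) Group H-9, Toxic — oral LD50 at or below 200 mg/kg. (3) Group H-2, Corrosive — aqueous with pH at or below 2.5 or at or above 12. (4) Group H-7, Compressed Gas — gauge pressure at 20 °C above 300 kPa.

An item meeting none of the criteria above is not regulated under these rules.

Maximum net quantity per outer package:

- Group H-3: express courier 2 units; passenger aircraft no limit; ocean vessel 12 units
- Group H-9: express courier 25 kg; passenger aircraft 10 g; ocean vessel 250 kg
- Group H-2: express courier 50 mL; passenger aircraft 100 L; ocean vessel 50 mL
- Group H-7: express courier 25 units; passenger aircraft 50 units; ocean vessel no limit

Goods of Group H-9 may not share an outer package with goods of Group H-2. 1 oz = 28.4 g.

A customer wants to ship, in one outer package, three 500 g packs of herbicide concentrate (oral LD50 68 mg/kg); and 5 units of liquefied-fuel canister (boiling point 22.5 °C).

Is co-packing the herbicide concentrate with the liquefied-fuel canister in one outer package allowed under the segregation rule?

With oral LD50 68 mg/kg (≤ 200 mg/kg), the herbicide concentrate falls in Group H-9.
Liquefied-fuel canister: boiling point 22.5 °C < 25 °C → Group H-3 (Flammable Gas).
No segregation rule bars Group H-9 with Group H-3.

Yes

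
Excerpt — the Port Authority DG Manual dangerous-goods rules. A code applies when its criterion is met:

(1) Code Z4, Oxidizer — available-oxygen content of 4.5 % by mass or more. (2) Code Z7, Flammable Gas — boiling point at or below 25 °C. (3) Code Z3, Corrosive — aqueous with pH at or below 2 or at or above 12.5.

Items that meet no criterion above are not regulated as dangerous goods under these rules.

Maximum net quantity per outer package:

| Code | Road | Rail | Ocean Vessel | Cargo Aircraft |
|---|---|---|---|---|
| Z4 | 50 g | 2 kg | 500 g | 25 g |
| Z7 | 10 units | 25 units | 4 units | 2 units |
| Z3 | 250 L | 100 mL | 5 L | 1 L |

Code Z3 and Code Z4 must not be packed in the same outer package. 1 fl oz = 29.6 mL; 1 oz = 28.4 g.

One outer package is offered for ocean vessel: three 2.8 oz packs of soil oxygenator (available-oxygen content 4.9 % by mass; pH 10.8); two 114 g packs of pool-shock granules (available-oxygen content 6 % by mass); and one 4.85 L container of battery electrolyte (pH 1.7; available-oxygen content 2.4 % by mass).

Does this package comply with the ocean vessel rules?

Available-oxygen content 4.9 % by mass meets the Code Z4 criterion (Oxidizer), so the soil oxygenator is Code Z4.
The pool-shock granules have available-oxygen content 6 % by mass, which is ≥ 4.5 % by mass, so they are Code Z4 (Oxidizer).
pH 1.7 meets the Code Z3 criterion (Corrosive), so the battery electrolyte is Code Z3.
Code Z3 quantity: 4.85 L.
4.85 L ≤ 5 L (ocean vessel limit, Code Z3) — within limit.
Code Z4 net quantity: (three 2.8 oz packs = 238.56 g) + (two 114 g packs = 228 g) = 466.56 g.
That is within the Code Z4 ocean vessel limit of 500 g.
Code Z3 and Code Z4 may not share an outer package.

No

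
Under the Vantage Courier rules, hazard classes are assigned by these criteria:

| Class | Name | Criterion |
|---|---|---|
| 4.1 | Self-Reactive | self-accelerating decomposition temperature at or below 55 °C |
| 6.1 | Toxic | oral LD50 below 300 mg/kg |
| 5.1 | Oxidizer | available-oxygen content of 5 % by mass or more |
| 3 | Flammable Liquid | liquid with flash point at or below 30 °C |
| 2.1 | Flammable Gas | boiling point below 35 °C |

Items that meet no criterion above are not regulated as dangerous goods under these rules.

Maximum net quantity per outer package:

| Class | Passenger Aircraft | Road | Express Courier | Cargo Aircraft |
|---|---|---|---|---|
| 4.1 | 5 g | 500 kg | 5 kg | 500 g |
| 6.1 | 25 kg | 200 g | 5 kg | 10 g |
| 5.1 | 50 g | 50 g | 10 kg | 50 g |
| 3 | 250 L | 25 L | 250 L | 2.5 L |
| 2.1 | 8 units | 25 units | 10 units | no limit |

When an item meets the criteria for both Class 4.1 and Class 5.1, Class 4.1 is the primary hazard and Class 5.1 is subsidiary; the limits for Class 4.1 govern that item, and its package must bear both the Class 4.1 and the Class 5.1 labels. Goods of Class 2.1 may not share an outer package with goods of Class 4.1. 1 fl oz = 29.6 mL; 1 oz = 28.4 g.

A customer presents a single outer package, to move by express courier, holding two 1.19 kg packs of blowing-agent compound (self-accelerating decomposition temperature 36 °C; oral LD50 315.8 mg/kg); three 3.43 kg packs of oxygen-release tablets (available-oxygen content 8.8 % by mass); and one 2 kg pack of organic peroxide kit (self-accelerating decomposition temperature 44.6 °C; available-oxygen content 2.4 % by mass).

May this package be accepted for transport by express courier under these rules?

With self-accelerating decomposition temperature 36 °C (≤ 55 °C), the blowing-agent compound falls in Class 4.1.
Available-oxygen content 8.8 % by mass meets the Class 5.1 criterion (Oxidizer), so the oxygen-release tablets are Class 5.1.
The organic peroxide kit has self-accelerating decomposition temperature 44.6 °C, which is ≤ 55 °C, so it is Class 4.1 (Self-Reactive).
Class 5.1 quantity: three 3.43 kg packs = 10.29 kg.
That exceeds the Class 5.1 express courier limit of 10 kg.
Total Class 4.1: (two 1.19 kg packs = 2.38 kg) + 2 kg = 4.38 kg.
That is within the Class 4.1 express courier limit of 5 kg.
The segregation rule (Class 2.1 with Class 4.1) does not apply to Class 5.1 with Class 4.1.

No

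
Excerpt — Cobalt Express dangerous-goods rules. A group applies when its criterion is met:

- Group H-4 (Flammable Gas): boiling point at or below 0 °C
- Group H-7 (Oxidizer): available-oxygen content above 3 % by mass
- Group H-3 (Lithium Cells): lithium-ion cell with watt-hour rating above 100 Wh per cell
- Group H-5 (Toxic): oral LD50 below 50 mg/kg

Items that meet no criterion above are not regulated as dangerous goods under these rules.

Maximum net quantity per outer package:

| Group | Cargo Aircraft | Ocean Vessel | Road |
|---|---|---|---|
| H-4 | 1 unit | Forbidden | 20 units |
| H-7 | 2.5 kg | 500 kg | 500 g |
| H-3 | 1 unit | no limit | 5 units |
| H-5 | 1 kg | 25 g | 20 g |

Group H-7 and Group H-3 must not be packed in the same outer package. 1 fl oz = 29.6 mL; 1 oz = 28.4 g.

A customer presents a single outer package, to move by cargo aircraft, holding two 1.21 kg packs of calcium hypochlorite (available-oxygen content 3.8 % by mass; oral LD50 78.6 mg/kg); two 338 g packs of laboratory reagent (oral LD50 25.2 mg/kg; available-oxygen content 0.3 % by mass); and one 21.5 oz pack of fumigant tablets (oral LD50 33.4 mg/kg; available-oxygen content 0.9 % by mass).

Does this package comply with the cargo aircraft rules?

No

The calcium hypochlorite has available-oxygen content 3.8 % by mass, which is > 3 % by mass, so it is Group H-7 (Oxidizer).
Oral LD50 25.2 mg/kg meets the Group H-5 criterion (Toxic), so the laboratory reagent is Group H-5.
With oral LD50 33.4 mg/kg (< 50 mg/kg), the fumigant tablets fall in Group H-5.
Group H-5 net quantity: (two 338 g packs = 676 g) + (one 21.5 oz pack = 610.6 g) = 1286.6 g.
That exceeds the Group H-5 cargo aircraft limit of 1 kg.
Group H-7 quantity: two 1.21 kg packs = 2.42 kg.
2.42 kg is within the cargo aircraft limit of 2.5 kg for Group H-7.
The segregation rule (Group H-7 with Group H-3) does not apply to Group H-5 with Group H-7.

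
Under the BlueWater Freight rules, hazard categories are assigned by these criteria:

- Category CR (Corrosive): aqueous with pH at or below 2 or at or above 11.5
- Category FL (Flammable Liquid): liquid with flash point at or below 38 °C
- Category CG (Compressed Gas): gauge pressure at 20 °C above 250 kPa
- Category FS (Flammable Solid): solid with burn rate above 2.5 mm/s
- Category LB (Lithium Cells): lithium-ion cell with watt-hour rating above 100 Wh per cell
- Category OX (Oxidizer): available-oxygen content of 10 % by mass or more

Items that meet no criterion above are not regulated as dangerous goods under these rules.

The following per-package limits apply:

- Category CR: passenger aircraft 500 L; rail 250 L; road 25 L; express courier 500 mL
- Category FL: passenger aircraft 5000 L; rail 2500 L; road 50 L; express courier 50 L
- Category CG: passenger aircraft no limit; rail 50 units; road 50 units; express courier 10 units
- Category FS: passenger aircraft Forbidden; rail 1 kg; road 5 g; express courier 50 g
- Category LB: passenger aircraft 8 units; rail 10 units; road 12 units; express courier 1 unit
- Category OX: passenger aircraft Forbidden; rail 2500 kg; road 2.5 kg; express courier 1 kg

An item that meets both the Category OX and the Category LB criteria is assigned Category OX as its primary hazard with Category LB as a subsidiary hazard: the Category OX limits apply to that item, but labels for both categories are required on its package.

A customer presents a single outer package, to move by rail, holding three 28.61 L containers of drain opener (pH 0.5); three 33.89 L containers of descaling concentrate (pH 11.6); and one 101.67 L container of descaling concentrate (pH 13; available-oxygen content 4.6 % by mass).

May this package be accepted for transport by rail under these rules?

With pH 0.5 (≤ 2), the drain opener falls in Category CR.
With pH 11.6 (≥ 11.5), the descaling concentrate falls in Category CR.
The descaling concentrate has pH 13, which is ≥ 11.5, so it is Category CR (Corrosive).
Category CR net quantity: (three 28.61 L containers = 85.83 L) + (three 33.89 L containers = 101.67 L) + 101.67 L = 289.17 L.
289.17 L > 250 L (rail limit, Category CR) — over the limit.

No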